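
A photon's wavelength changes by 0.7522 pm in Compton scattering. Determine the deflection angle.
46.37°

From the Compton formula Δλ = λ_C(1 - cos θ), we can solve for θ:

cos θ = 1 - Δλ/λ_C

Given:
- Δλ = 0.7522 pm
- λ_C = h/(m_e·c) ≈ 2.42631024 pm

cos θ = 1 - 0.7522/2.42631024
cos θ = 1 - 0.310018
cos θ = 0.689982

θ = arccos(0.689982)
θ = 46.37°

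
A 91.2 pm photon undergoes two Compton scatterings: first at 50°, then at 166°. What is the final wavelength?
96.8473 pm

Apply Compton shift twice:

First scattering at θ₁ = 50°:
Δλ₁ = λ_C(1 - cos(50°))
Δλ₁ = 2.4263 × 0.3572
Δλ₁ = 0.8667 pm

After first scattering:
λ₁ = 91.2 + 0.8667 = 92.0667 pm

Second scattering at θ₂ = 166°:
Δλ₂ = λ_C(1 - cos(166°))
Δλ₂ = 2.4263 × 1.9703
Δλ₂ = 4.7805 pm

Final wavelength:
λ₂ = 92.0667 + 4.7805 = 96.8473 pm

Total shift: Δλ_total = 0.8667 + 4.7805 = 5.6473 pm

(Intermediate values are shown rounded; full precision is carried through to the final answer.)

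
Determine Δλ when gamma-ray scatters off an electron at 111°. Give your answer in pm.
3.2958 pm

Using the Compton scattering formula:
Δλ = λ_C(1 - cos θ)

where λ_C = h/(m_e·c) ≈ 2.4263 pm is the Compton wavelength of an electron.

For θ = 111°:
cos(111°) = -0.3584
1 - cos(111°) = 1.3584

Δλ = 2.4263 × 1.3584
Δλ = 3.2958 pm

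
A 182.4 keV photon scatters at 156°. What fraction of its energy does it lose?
0.4058 (or 40.58%)

Calculate initial and final photon energies:

Initial: E₀ = 182.4 keV → λ₀ = 6.7974 pm
Compton shift: Δλ = 4.6429 pm
Final wavelength: λ' = 11.4402 pm
Final energy: E' = 108.3756 keV

Fractional energy loss:
(E₀ - E')/E₀ = (182.4000 - 108.3756)/182.4000
= 74.0244/182.4000
= 0.4058
= 40.58%

(Intermediate values are shown rounded; full precision is carried through to the final answer.)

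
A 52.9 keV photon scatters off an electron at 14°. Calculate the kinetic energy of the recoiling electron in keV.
0.1622 keV

By energy conservation: K_e = E_initial - E_final

First find the scattered photon energy:
Initial wavelength: λ = hc/E = 23.4375 pm
Compton shift: Δλ = λ_C(1 - cos(14°)) = 0.0721 pm
Final wavelength: λ' = 23.4375 + 0.0721 = 23.5095 pm
Final photon energy: E' = hc/λ' = 52.7378 keV

Electron kinetic energy:
K_e = E - E' = 52.9000 - 52.7378 = 0.1622 keV

(Intermediate values are shown rounded; full precision is carried through to the final answer.)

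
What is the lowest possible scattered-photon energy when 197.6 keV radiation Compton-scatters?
111.4252 keV (at θ = 180°)

The scattered photon has minimum energy when its wavelength is maximum, i.e., when the Compton shift Δλ = λ_C(1 − cos θ) is maximum. This occurs at θ = 180° (backscattering), giving Δλ_max = 2λ_C = 4.8526 pm.

Initial wavelength: λ₀ = hc/E₀ = 6.2745 pm
Maximum final wavelength: λ'_max = λ₀ + 2λ_C = 6.2745 + 4.8526 = 11.1271 pm
Minimum final energy: E'_min = hc/λ'_max = 111.4252 keV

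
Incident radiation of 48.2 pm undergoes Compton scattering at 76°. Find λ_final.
50.0393 pm

Using the Compton scattering formula:
λ' = λ + Δλ = λ + λ_C(1 - cos θ)

Given:
- Initial wavelength λ = 48.2 pm
- Scattering angle θ = 76°
- Compton wavelength λ_C ≈ 2.4263 pm

Calculate the shift:
Δλ = 2.4263 × (1 - cos(76°))
Δλ = 2.4263 × 0.7581
Δλ = 1.8393 pm

Final wavelength:
λ' = 48.2 + 1.8393 = 50.0393 pm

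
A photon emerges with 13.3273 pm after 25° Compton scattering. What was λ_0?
13.1000 pm

From λ' = λ + Δλ, we have λ = λ' - Δλ

First calculate the Compton shift:
Δλ = λ_C(1 - cos θ)
Δλ = 2.4263 × (1 - cos(25°))
Δλ = 2.4263 × 0.0937
Δλ = 0.2273 pm

Initial wavelength:
λ = λ' - Δλ
λ = 13.3273 - 0.2273
λ = 13.1000 pm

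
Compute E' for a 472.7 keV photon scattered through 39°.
391.9077 keV

First convert energy to wavelength:
λ = hc/E, with hc ≈ 1239.842 keV·pm (i.e. 1239.842 eV·nm)

For E = 472.7 keV = 472700 eV:
λ = 1239.842 keV·pm / 472.7 keV
λ = 2.6229 pm

Calculate the Compton shift:
Δλ = λ_C(1 - cos(39°)) = 2.4263 × 0.2229
Δλ = 0.5407 pm

Final wavelength:
λ' = 2.6229 + 0.5407 = 3.1636 pm

Final energy:
E' = hc/λ' = 1239.842 / 3.1636 = 391.9077 keV

(Intermediate values are shown rounded; full precision is carried through to the final answer.)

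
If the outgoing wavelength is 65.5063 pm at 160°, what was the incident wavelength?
60.8000 pm

From λ' = λ + Δλ, we have λ = λ' - Δλ

First calculate the Compton shift:
Δλ = λ_C(1 - cos θ)
Δλ = 2.4263 × (1 - cos(160°))
Δλ = 2.4263 × 1.9397
Δλ = 4.7063 pm

Initial wavelength:
λ = λ' - Δλ
λ = 65.5063 - 4.7063
λ = 60.8000 pm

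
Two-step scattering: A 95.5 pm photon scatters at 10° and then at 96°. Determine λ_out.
98.2168 pm

Apply Compton shift twice:

First scattering at θ₁ = 10°:
Δλ₁ = λ_C(1 - cos(10°))
Δλ₁ = 2.4263 × 0.0152
Δλ₁ = 0.0369 pm

After first scattering:
λ₁ = 95.5 + 0.0369 = 95.5369 pm

Second scattering at θ₂ = 96°:
Δλ₂ = λ_C(1 - cos(96°))
Δλ₂ = 2.4263 × 1.1045
Δλ₂ = 2.6799 pm

Final wavelength:
λ₂ = 95.5369 + 2.6799 = 98.2168 pm

Total shift: Δλ_total = 0.0369 + 2.6799 = 2.7168 pm

(Intermediate values are shown rounded; full precision is carried through to the final answer.)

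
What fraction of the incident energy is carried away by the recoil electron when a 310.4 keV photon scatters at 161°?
0.5417 (or 54.17%)

Calculate initial and final photon energies:

Initial: E₀ = 310.4 keV → λ₀ = 3.9943 pm
Compton shift: Δλ = 4.7204 pm
Final wavelength: λ' = 8.7148 pm
Final energy: E' = 142.2691 keV

Fractional energy loss:
(E₀ - E')/E₀ = (310.4000 - 142.2691)/310.4000
= 168.1309/310.4000
= 0.5417
= 54.17%

(Intermediate values are shown rounded; full precision is carried through to the final answer.)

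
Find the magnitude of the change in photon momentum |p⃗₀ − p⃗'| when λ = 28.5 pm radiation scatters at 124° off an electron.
3.8672e-23 kg·m/s

Photon momentum magnitude is p = h/λ.

Initial momentum:
p₀ = h/λ = 6.6261e-34/2.8500e-11 = 2.3249e-23 kg·m/s

After scattering:
λ' = λ + Δλ = 28.5 + 3.7831 = 32.2831 pm
p' = h/λ' = 6.6261e-34/3.2283e-11 = 2.0525e-23 kg·m/s

Momentum is a vector; the scattered photon's direction makes angle θ = 124° with the incident direction. The magnitude of the vector change Δp⃗ = p⃗₀ − p⃗' is found from the law of cosines:
|Δp⃗|² = p₀² + p'² − 2p₀p'cos θ
|Δp⃗|² = (2.3249e-23)² + (2.0525e-23)² − 2·2.3249e-23·2.0525e-23·cos(124°)
|Δp⃗| = 3.8672e-23 kg·m/s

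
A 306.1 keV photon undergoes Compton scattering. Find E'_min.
139.2601 keV (at θ = 180°)

The scattered photon has minimum energy when its wavelength is maximum, i.e., when the Compton shift Δλ = λ_C(1 − cos θ) is maximum. This occurs at θ = 180° (backscattering), giving Δλ_max = 2λ_C = 4.8526 pm.

Initial wavelength: λ₀ = hc/E₀ = 4.0504 pm
Maximum final wavelength: λ'_max = λ₀ + 2λ_C = 4.0504 + 4.8526 = 8.9031 pm
Minimum final energy: E'_min = hc/λ'_max = 139.2601 keV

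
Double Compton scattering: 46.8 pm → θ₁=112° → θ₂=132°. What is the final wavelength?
54.1851 pm

Apply Compton shift twice:

First scattering at θ₁ = 112°:
Δλ₁ = λ_C(1 - cos(112°))
Δλ₁ = 2.4263 × 1.3746
Δλ₁ = 3.3352 pm

After first scattering:
λ₁ = 46.8 + 3.3352 = 50.1352 pm

Second scattering at θ₂ = 132°:
Δλ₂ = λ_C(1 - cos(132°))
Δλ₂ = 2.4263 × 1.6691
Δλ₂ = 4.0498 pm

Final wavelength:
λ₂ = 50.1352 + 4.0498 = 54.1851 pm

Total shift: Δλ_total = 3.3352 + 4.0498 = 7.3851 pm

(Intermediate values are shown rounded; full precision is carried through to the final answer.)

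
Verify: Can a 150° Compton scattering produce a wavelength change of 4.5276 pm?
Yes, consistent

Calculate the expected shift for θ = 150°:

Δλ_expected = λ_C(1 - cos(150°))
Δλ_expected = 2.4263 × (1 - cos(150°))
Δλ_expected = 2.4263 × 1.8660
Δλ_expected = 4.5276 pm

Given shift: 4.5276 pm
Expected shift: 4.5276 pm
Difference: 0.0000 pm

The values match. This is consistent with Compton scattering at the stated angle.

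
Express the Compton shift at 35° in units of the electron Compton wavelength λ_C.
0.1808 λ_C

The Compton shift formula is:
Δλ = λ_C(1 - cos θ)

Dividing both sides by λ_C:
Δλ/λ_C = 1 - cos θ

For θ = 35°:
Δλ/λ_C = 1 - cos(35°)
Δλ/λ_C = 1 - 0.8192
Δλ/λ_C = 0.1808

This means the shift is 0.1808 × λ_C = 0.4388 pm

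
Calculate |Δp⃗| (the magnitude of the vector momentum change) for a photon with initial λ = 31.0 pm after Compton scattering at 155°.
3.9031e-23 kg·m/s

Photon momentum magnitude is p = h/λ.

Initial momentum:
p₀ = h/λ = 6.6261e-34/3.1000e-11 = 2.1374e-23 kg·m/s

After scattering:
λ' = λ + Δλ = 31.0 + 4.6253 = 35.6253 pm
p' = h/λ' = 6.6261e-34/3.5625e-11 = 1.8599e-23 kg·m/s

Momentum is a vector; the scattered photon's direction makes angle θ = 155° with the incident direction. The magnitude of the vector change Δp⃗ = p⃗₀ − p⃗' is found from the law of cosines:
|Δp⃗|² = p₀² + p'² − 2p₀p'cos θ
|Δp⃗|² = (2.1374e-23)² + (1.8599e-23)² − 2·2.1374e-23·1.8599e-23·cos(155°)
|Δp⃗| = 3.9031e-23 kg·m/s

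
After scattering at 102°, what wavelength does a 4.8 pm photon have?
7.7308 pm

Using the Compton scattering formula:
λ' = λ + Δλ = λ + λ_C(1 - cos θ)

Given:
- Initial wavelength λ = 4.8 pm
- Scattering angle θ = 102°
- Compton wavelength λ_C ≈ 2.4263 pm

Calculate the shift:
Δλ = 2.4263 × (1 - cos(102°))
Δλ = 2.4263 × 1.2079
Δλ = 2.9308 pm

Final wavelength:
λ' = 4.8 + 2.9308 = 7.7308 pm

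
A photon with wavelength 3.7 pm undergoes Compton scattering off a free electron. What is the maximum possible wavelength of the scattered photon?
8.5526 pm (at θ = 180°)

The Compton shift is Δλ = λ_C(1 − cos θ).

Since cos θ ranges from −1 to 1, the factor (1 − cos θ) ranges from 0 to 2; the maximum shift occurs at θ = 180° (backscattering):
Δλ_max = 2λ_C = 2 × 2.4263 pm = 4.8526 pm

Maximum scattered wavelength:
λ'_max = λ₀ + Δλ_max = 3.7 + 4.8526 = 8.5526 pm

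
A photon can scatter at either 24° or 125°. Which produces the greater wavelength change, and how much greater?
125° produces the larger shift by a factor of 18.201

Calculate both shifts using Δλ = λ_C(1 - cos θ):

For θ₁ = 24°:
Δλ₁ = 2.4263 × (1 - cos(24°))
Δλ₁ = 2.4263 × 0.0865
Δλ₁ = 0.2098 pm

For θ₂ = 125°:
Δλ₂ = 2.4263 × (1 - cos(125°))
Δλ₂ = 2.4263 × 1.5736
Δλ₂ = 3.8180 pm

The 125° angle produces the larger shift.
Ratio: 3.8180/0.2098 = 18.201

(Intermediate values are shown rounded; full precision is carried through to the final answer.)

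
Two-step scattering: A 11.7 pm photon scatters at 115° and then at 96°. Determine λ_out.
17.8316 pm

Apply Compton shift twice:

First scattering at θ₁ = 115°:
Δλ₁ = λ_C(1 - cos(115°))
Δλ₁ = 2.4263 × 1.4226
Δλ₁ = 3.4517 pm

After first scattering:
λ₁ = 11.7 + 3.4517 = 15.1517 pm

Second scattering at θ₂ = 96°:
Δλ₂ = λ_C(1 - cos(96°))
Δλ₂ = 2.4263 × 1.1045
Δλ₂ = 2.6799 pm

Final wavelength:
λ₂ = 15.1517 + 2.6799 = 17.8316 pm

Total shift: Δλ_total = 3.4517 + 2.6799 = 6.1316 pm

(Intermediate values are shown rounded; full precision is carried through to the final answer.)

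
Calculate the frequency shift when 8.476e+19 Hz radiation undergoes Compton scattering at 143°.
4.682e+19 Hz (decrease)

Convert frequency to wavelength (c = 299792458 m/s):
λ₀ = c/f₀ = 299792458/8.476e+19 = 3.5369568e-12 m = 3.5370 pm

Calculate Compton shift:
Δλ = λ_C(1 - cos(143°)) = 4.3640 pm

Final wavelength:
λ' = λ₀ + Δλ = 3.5370 + 4.3640 = 7.9010 pm

Final frequency:
f' = c/λ' = 299792458/7.9010045e-12 = 3.7943588e+19 Hz

Frequency shift (decrease):
Δf = f₀ - f' = 8.476e+19 - 3.7943588e+19 = 4.682e+19 Hz

(Intermediate values are shown rounded; full precision is carried through to the final answer.)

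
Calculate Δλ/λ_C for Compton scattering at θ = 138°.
1.7431 λ_C

The Compton shift formula is:
Δλ = λ_C(1 - cos θ)

Dividing both sides by λ_C:
Δλ/λ_C = 1 - cos θ

For θ = 138°:
Δλ/λ_C = 1 - cos(138°)
Δλ/λ_C = 1 - -0.7431
Δλ/λ_C = 1.7431

This means the shift is 1.7431 × λ_C = 4.2294 pm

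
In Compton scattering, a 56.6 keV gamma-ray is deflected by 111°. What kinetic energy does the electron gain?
7.4022 keV

By energy conservation: K_e = E_initial - E_final

First find the scattered photon energy:
Initial wavelength: λ = hc/E = 21.9053 pm
Compton shift: Δλ = λ_C(1 - cos(111°)) = 3.2958 pm
Final wavelength: λ' = 21.9053 + 3.2958 = 25.2012 pm
Final photon energy: E' = hc/λ' = 49.1978 keV

Electron kinetic energy:
K_e = E - E' = 56.6000 - 49.1978 = 7.4022 keV

(Intermediate values are shown rounded; full precision is carried through to the final answer.)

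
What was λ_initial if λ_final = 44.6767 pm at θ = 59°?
43.5000 pm

From λ' = λ + Δλ, we have λ = λ' - Δλ

First calculate the Compton shift:
Δλ = λ_C(1 - cos θ)
Δλ = 2.4263 × (1 - cos(59°))
Δλ = 2.4263 × 0.4850
Δλ = 1.1767 pm

Initial wavelength:
λ = λ' - Δλ
λ = 44.6767 - 1.1767
λ = 43.5000 pm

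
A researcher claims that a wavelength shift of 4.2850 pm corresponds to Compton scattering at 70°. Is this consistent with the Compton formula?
No, inconsistent

Calculate the expected shift for θ = 70°:

Δλ_expected = λ_C(1 - cos(70°))
Δλ_expected = 2.4263 × (1 - cos(70°))
Δλ_expected = 2.4263 × 0.6580
Δλ_expected = 1.5965 pm

Given shift: 4.2850 pm
Expected shift: 1.5965 pm
Difference: 2.6885 pm

The values do not match. The given shift corresponds to θ ≈ 140.0°, not 70°.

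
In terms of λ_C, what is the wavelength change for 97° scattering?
1.1219 λ_C

The Compton shift formula is:
Δλ = λ_C(1 - cos θ)

Dividing both sides by λ_C:
Δλ/λ_C = 1 - cos θ

For θ = 97°:
Δλ/λ_C = 1 - cos(97°)
Δλ/λ_C = 1 - -0.1219
Δλ/λ_C = 1.1219

This means the shift is 1.1219 × λ_C = 2.7220 pm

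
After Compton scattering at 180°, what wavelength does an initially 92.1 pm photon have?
96.9526 pm

Using the Compton formula: λ' = λ + λ_C(1 − cos θ)

For θ = 180°, cos θ = -1 (exact) = -1.0000, so:
1 − cos 180° = 1 − (-1) = 2.0000

Δλ = λ_C × 2.0000 = 2.4263 × 2.0000 = 4.8526 pm

λ' = 92.1 + 4.8526 = 96.9526 pm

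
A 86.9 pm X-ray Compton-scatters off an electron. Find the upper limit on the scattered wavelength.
91.7526 pm (at θ = 180°)

The Compton shift is Δλ = λ_C(1 − cos θ).

Since cos θ ranges from −1 to 1, the factor (1 − cos θ) ranges from 0 to 2; the maximum shift occurs at θ = 180° (backscattering):
Δλ_max = 2λ_C = 2 × 2.4263 pm = 4.8526 pm

Maximum scattered wavelength:
λ'_max = λ₀ + Δλ_max = 86.9 + 4.8526 = 91.7526 pm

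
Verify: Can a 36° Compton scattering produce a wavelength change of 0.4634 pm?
Yes, consistent

Calculate the expected shift for θ = 36°:

Δλ_expected = λ_C(1 - cos(36°))
Δλ_expected = 2.4263 × (1 - cos(36°))
Δλ_expected = 2.4263 × 0.1910
Δλ_expected = 0.4634 pm

Given shift: 0.4634 pm
Expected shift: 0.4634 pm
Difference: 0.0000 pm

The values match. This is consistent with Compton scattering at the stated angle.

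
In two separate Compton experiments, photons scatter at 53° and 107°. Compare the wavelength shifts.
107° produces the larger shift by a factor of 3.246

Calculate both shifts using Δλ = λ_C(1 - cos θ):

For θ₁ = 53°:
Δλ₁ = 2.4263 × (1 - cos(53°))
Δλ₁ = 2.4263 × 0.3982
Δλ₁ = 0.9661 pm

For θ₂ = 107°:
Δλ₂ = 2.4263 × (1 - cos(107°))
Δλ₂ = 2.4263 × 1.2924
Δλ₂ = 3.1357 pm

The 107° angle produces the larger shift.
Ratio: 3.1357/0.9661 = 3.246

(Intermediate values are shown rounded; full precision is carried through to the final answer.)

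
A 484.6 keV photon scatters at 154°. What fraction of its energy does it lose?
0.6429 (or 64.29%)

Calculate initial and final photon energies:

Initial: E₀ = 484.6 keV → λ₀ = 2.5585 pm
Compton shift: Δλ = 4.6071 pm
Final wavelength: λ' = 7.1655 pm
Final energy: E' = 173.0282 keV

Fractional energy loss:
(E₀ - E')/E₀ = (484.6000 - 173.0282)/484.6000
= 311.5718/484.6000
= 0.6429
= 64.29%

(Intermediate values are shown rounded; full precision is carried through to the final answer.)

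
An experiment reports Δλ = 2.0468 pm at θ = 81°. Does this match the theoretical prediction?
Yes, consistent

Calculate the expected shift for θ = 81°:

Δλ_expected = λ_C(1 - cos(81°))
Δλ_expected = 2.4263 × (1 - cos(81°))
Δλ_expected = 2.4263 × 0.8436
Δλ_expected = 2.0468 pm

Given shift: 2.0468 pm
Expected shift: 2.0468 pm
Difference: 0.0000 pm

The values match. This is consistent with Compton scattering at the stated angle.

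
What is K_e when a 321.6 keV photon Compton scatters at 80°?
110.0307 keV

By energy conservation: K_e = E_initial - E_final

First find the scattered photon energy:
Initial wavelength: λ = hc/E = 3.8552 pm
Compton shift: Δλ = λ_C(1 - cos(80°)) = 2.0050 pm
Final wavelength: λ' = 3.8552 + 2.0050 = 5.8602 pm
Final photon energy: E' = hc/λ' = 211.5693 keV

Electron kinetic energy:
K_e = E - E' = 321.6000 - 211.5693 = 110.0307 keV

(Intermediate values are shown rounded; full precision is carried through to the final answer.)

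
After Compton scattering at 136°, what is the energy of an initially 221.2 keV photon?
126.8157 keV

First convert energy to wavelength:
λ = hc/E, with hc ≈ 1239.842 keV·pm (i.e. 1239.842 eV·nm)

For E = 221.2 keV = 221200 eV:
λ = 1239.842 keV·pm / 221.2 keV
λ = 5.6051 pm

Calculate the Compton shift:
Δλ = λ_C(1 - cos(136°)) = 2.4263 × 1.7193
Δλ = 4.1717 pm

Final wavelength:
λ' = 5.6051 + 4.1717 = 9.7767 pm

Final energy:
E' = hc/λ' = 1239.842 / 9.7767 = 126.8157 keV

(Intermediate values are shown rounded; full precision is carried through to the final answer.)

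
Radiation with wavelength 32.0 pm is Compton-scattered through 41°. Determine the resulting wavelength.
32.5952 pm

Using the Compton scattering formula:
λ' = λ + Δλ = λ + λ_C(1 - cos θ)

Given:
- Initial wavelength λ = 32.0 pm
- Scattering angle θ = 41°
- Compton wavelength λ_C ≈ 2.4263 pm

Calculate the shift:
Δλ = 2.4263 × (1 - cos(41°))
Δλ = 2.4263 × 0.2453
Δλ = 0.5952 pm

Final wavelength:
λ' = 32.0 + 0.5952 = 32.5952 pm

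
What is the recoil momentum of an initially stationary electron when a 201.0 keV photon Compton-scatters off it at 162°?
1.6629e-22 kg·m/s

The electron is initially at rest, so by conservation of momentum:
p⃗_e = p⃗₀ − p⃗'  (incident photon momentum minus scattered photon momentum)

Photon momentum magnitudes (p = h/λ = E/c):
λ₀ = hc/E₀ = 6.1684 pm → p₀ = h/λ₀ = 1.0742e-22 kg·m/s
Δλ = λ_C(1 − cos 162°) = 4.7339 pm
λ' = 10.9022 pm → p' = h/λ' = 6.0777e-23 kg·m/s

The scattered photon makes angle θ = 162° with the incident direction, so by the law of cosines:
|p⃗_e|² = p₀² + p'² − 2p₀p'cos θ
|p⃗_e|² = (1.0742e-22)² + (6.0777e-23)² − 2·1.0742e-22·6.0777e-23·cos(162°)
|p⃗_e| = 1.6629e-22 kg·m/s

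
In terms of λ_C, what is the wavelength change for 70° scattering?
0.6580 λ_C

The Compton shift formula is:
Δλ = λ_C(1 - cos θ)

Dividing both sides by λ_C:
Δλ/λ_C = 1 - cos θ

For θ = 70°:
Δλ/λ_C = 1 - cos(70°)
Δλ/λ_C = 1 - 0.3420
Δλ/λ_C = 0.6580

This means the shift is 0.6580 × λ_C = 1.5965 pm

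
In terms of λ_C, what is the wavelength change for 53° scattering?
0.3982 λ_C

The Compton shift formula is:
Δλ = λ_C(1 - cos θ)

Dividing both sides by λ_C:
Δλ/λ_C = 1 - cos θ

For θ = 53°:
Δλ/λ_C = 1 - cos(53°)
Δλ/λ_C = 1 - 0.6018
Δλ/λ_C = 0.3982

This means the shift is 0.3982 × λ_C = 0.9661 pm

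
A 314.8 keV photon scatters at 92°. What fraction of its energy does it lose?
0.3893 (or 38.93%)

Calculate initial and final photon energies:

Initial: E₀ = 314.8 keV → λ₀ = 3.9385 pm
Compton shift: Δλ = 2.5110 pm
Final wavelength: λ' = 6.4495 pm
Final energy: E' = 192.2386 keV

Fractional energy loss:
(E₀ - E')/E₀ = (314.8000 - 192.2386)/314.8000
= 122.5614/314.8000
= 0.3893
= 38.93%

(Intermediate values are shown rounded; full precision is carried through to the final answer.)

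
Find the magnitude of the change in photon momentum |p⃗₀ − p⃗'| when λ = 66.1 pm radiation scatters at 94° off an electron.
1.4388e-23 kg·m/s

Photon momentum magnitude is p = h/λ.

Initial momentum:
p₀ = h/λ = 6.6261e-34/6.6100e-11 = 1.0024e-23 kg·m/s

After scattering:
λ' = λ + Δλ = 66.1 + 2.5956 = 68.6956 pm
p' = h/λ' = 6.6261e-34/6.8696e-11 = 9.6456e-24 kg·m/s

Momentum is a vector; the scattered photon's direction makes angle θ = 94° with the incident direction. The magnitude of the vector change Δp⃗ = p⃗₀ − p⃗' is found from the law of cosines:
|Δp⃗|² = p₀² + p'² − 2p₀p'cos θ
|Δp⃗|² = (1.0024e-23)² + (9.6456e-24)² − 2·1.0024e-23·9.6456e-24·cos(94°)
|Δp⃗| = 1.4388e-23 kg·m/s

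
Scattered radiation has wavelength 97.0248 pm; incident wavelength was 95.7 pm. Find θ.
63.00°

First find the wavelength shift:
Δλ = λ' - λ = 97.0248 - 95.7 = 1.3248 pm

Using Δλ = λ_C(1 - cos θ), with λ_C = h/(m_e·c) ≈ 2.42631024 pm:
cos θ = 1 - Δλ/λ_C
cos θ = 1 - 1.3248/2.42631024
cos θ = 0.453986

θ = arccos(0.453986)
θ = 63.00°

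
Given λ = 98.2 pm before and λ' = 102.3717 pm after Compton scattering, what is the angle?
136.00°

First find the wavelength shift:
Δλ = λ' - λ = 102.3717 - 98.2 = 4.1717 pm

Using Δλ = λ_C(1 - cos θ), with λ_C = h/(m_e·c) ≈ 2.42631024 pm:
cos θ = 1 - Δλ/λ_C
cos θ = 1 - 4.1717/2.42631024
cos θ = -0.719360

θ = arccos(-0.719360)
θ = 136.00°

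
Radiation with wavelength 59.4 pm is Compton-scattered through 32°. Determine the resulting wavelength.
59.7687 pm

Using the Compton scattering formula:
λ' = λ + Δλ = λ + λ_C(1 - cos θ)

Given:
- Initial wavelength λ = 59.4 pm
- Scattering angle θ = 32°
- Compton wavelength λ_C ≈ 2.4263 pm

Calculate the shift:
Δλ = 2.4263 × (1 - cos(32°))
Δλ = 2.4263 × 0.1520
Δλ = 0.3687 pm

Final wavelength:
λ' = 59.4 + 0.3687 = 59.7687 pm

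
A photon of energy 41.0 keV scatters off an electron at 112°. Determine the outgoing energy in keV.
36.9272 keV

First convert energy to wavelength:
λ = hc/E, with hc ≈ 1239.842 keV·pm (i.e. 1239.842 eV·nm)

For E = 41.0 keV = 41000 eV:
λ = 1239.842 keV·pm / 41.0 keV
λ = 30.2400 pm

Calculate the Compton shift:
Δλ = λ_C(1 - cos(112°)) = 2.4263 × 1.3746
Δλ = 3.3352 pm

Final wavelength:
λ' = 30.2400 + 3.3352 = 33.5753 pm

Final energy:
E' = hc/λ' = 1239.842 / 33.5753 = 36.9272 keV

(Intermediate values are shown rounded; full precision is carried through to the final answer.)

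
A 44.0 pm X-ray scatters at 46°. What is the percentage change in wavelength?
1.6838%

Calculate the Compton shift:
Δλ = λ_C(1 - cos(46°))
Δλ = 2.4263 × (1 - cos(46°))
Δλ = 2.4263 × 0.3053
Δλ = 0.7409 pm

Percentage change:
(Δλ/λ₀) × 100 = (0.7409/44.0) × 100
= 1.6838%

(Intermediate values are shown rounded; full precision is carried through to the final answer.)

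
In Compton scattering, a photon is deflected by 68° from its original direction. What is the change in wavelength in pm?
1.5174 pm

Using the Compton scattering formula:
Δλ = λ_C(1 - cos θ)

where λ_C = h/(m_e·c) ≈ 2.4263 pm is the Compton wavelength of an electron.

For θ = 68°:
cos(68°) = 0.3746
1 - cos(68°) = 0.6254

Δλ = 2.4263 × 0.6254
Δλ = 1.5174 pm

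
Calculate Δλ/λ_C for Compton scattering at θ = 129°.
1.6293 λ_C

The Compton shift formula is:
Δλ = λ_C(1 - cos θ)

Dividing both sides by λ_C:
Δλ/λ_C = 1 - cos θ

For θ = 129°:
Δλ/λ_C = 1 - cos(129°)
Δλ/λ_C = 1 - -0.6293
Δλ/λ_C = 1.6293

This means the shift is 1.6293 × λ_C = 3.9532 pm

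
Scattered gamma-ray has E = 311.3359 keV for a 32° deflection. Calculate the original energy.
343.1000 keV

Convert final energy to wavelength (hc ≈ 1239.842 keV·pm):
λ' = hc/E' = 1239.842 / 311.3359 = 3.9823 pm

Calculate the Compton shift:
Δλ = λ_C(1 - cos(32°))
Δλ = 2.4263 × (1 - cos(32°))
Δλ = 0.3687 pm

Initial wavelength:
λ = λ' - Δλ = 3.9823 - 0.3687 = 3.6136 pm

Initial energy:
E = hc/λ = 1239.842 / 3.6136 = 343.1000 keV

(Intermediate values are shown rounded; full precision is carried through to the final answer.)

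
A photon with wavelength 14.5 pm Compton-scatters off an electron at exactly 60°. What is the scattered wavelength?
15.7132 pm

Using the Compton formula: λ' = λ + λ_C(1 − cos θ)

For θ = 60°, cos θ = 1/2 (exact) = 0.5000, so:
1 − cos 60° = 1 − (1/2) = 0.5000

Δλ = λ_C × 0.5000 = 2.4263 × 0.5000 = 1.2132 pm

λ' = 14.5 + 1.2132 = 15.7132 pm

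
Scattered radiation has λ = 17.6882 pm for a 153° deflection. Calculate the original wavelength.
13.1000 pm

From λ' = λ + Δλ, we have λ = λ' - Δλ

First calculate the Compton shift:
Δλ = λ_C(1 - cos θ)
Δλ = 2.4263 × (1 - cos(153°))
Δλ = 2.4263 × 1.8910
Δλ = 4.5882 pm

Initial wavelength:
λ = λ' - Δλ
λ = 17.6882 - 4.5882
λ = 13.1000 pm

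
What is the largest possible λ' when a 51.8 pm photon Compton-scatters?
56.6526 pm (at θ = 180°)

The Compton shift is Δλ = λ_C(1 − cos θ).

Since cos θ ranges from −1 to 1, the factor (1 − cos θ) ranges from 0 to 2; the maximum shift occurs at θ = 180° (backscattering):
Δλ_max = 2λ_C = 2 × 2.4263 pm = 4.8526 pm

Maximum scattered wavelength:
λ'_max = λ₀ + Δλ_max = 51.8 + 4.8526 = 56.6526 pm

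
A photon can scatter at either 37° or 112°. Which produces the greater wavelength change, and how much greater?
112° produces the larger shift by a factor of 6.826

Calculate both shifts using Δλ = λ_C(1 - cos θ):

For θ₁ = 37°:
Δλ₁ = 2.4263 × (1 - cos(37°))
Δλ₁ = 2.4263 × 0.2014
Δλ₁ = 0.4886 pm

For θ₂ = 112°:
Δλ₂ = 2.4263 × (1 - cos(112°))
Δλ₂ = 2.4263 × 1.3746
Δλ₂ = 3.3352 pm

The 112° angle produces the larger shift.
Ratio: 3.3352/0.4886 = 6.826

(Intermediate values are shown rounded; full precision is carried through to the final answer.)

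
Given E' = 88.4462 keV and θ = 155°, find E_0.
132.0000 keV

Convert final energy to wavelength (hc ≈ 1239.842 keV·pm):
λ' = hc/E' = 1239.842 / 88.4462 = 14.0180 pm

Calculate the Compton shift:
Δλ = λ_C(1 - cos(155°))
Δλ = 2.4263 × (1 - cos(155°))
Δλ = 4.6253 pm

Initial wavelength:
λ = λ' - Δλ = 14.0180 - 4.6253 = 9.3927 pm

Initial energy:
E = hc/λ = 1239.842 / 9.3927 = 132.0000 keV

(Intermediate values are shown rounded; full precision is carried through to the final answer.)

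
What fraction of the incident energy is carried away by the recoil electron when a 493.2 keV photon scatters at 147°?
0.6396 (or 63.96%)

Calculate initial and final photon energies:

Initial: E₀ = 493.2 keV → λ₀ = 2.5139 pm
Compton shift: Δλ = 4.4612 pm
Final wavelength: λ' = 6.9751 pm
Final energy: E' = 177.7536 keV

Fractional energy loss:
(E₀ - E')/E₀ = (493.2000 - 177.7536)/493.2000
= 315.4464/493.2000
= 0.6396
= 63.96%

(Intermediate values are shown rounded; full precision is carried through to the final answer.)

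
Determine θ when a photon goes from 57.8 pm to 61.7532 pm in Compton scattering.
129.00°

First find the wavelength shift:
Δλ = λ' - λ = 61.7532 - 57.8 = 3.9532 pm

Using Δλ = λ_C(1 - cos θ), with λ_C = h/(m_e·c) ≈ 2.42631024 pm:
cos θ = 1 - Δλ/λ_C
cos θ = 1 - 3.9532/2.42631024
cos θ = -0.629305

θ = arccos(-0.629305)
θ = 129.00°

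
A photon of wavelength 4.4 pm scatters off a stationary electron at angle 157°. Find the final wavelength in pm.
9.0597 pm

Using the Compton scattering formula:
λ' = λ + Δλ = λ + λ_C(1 - cos θ)

Given:
- Initial wavelength λ = 4.4 pm
- Scattering angle θ = 157°
- Compton wavelength λ_C ≈ 2.4263 pm

Calculate the shift:
Δλ = 2.4263 × (1 - cos(157°))
Δλ = 2.4263 × 1.9205
Δλ = 4.6597 pm

Final wavelength:
λ' = 4.4 + 4.6597 = 9.0597 pm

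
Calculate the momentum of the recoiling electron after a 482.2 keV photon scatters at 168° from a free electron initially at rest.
3.4614e-22 kg·m/s

The electron is initially at rest, so by conservation of momentum:
p⃗_e = p⃗₀ − p⃗'  (incident photon momentum minus scattered photon momentum)

Photon momentum magnitudes (p = h/λ = E/c):
λ₀ = hc/E₀ = 2.5712 pm → p₀ = h/λ₀ = 2.5770e-22 kg·m/s
Δλ = λ_C(1 − cos 168°) = 4.7996 pm
λ' = 7.3708 pm → p' = h/λ' = 8.9896e-23 kg·m/s

The scattered photon makes angle θ = 168° with the incident direction, so by the law of cosines:
|p⃗_e|² = p₀² + p'² − 2p₀p'cos θ
|p⃗_e|² = (2.5770e-22)² + (8.9896e-23)² − 2·2.5770e-22·8.9896e-23·cos(168°)
|p⃗_e| = 3.4614e-22 kg·m/s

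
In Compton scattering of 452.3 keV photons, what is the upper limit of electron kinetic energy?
289.0300 keV

Maximum energy transfer occurs at θ = 180° (backscattering).

Initial photon: E₀ = 452.3 keV → λ₀ = 2.7412 pm

Maximum Compton shift (at 180°):
Δλ_max = 2λ_C = 2 × 2.4263 = 4.8526 pm

Final wavelength:
λ' = 2.7412 + 4.8526 = 7.5938 pm

Minimum photon energy (maximum energy to electron):
E'_min = hc/λ' = 163.2700 keV

Maximum electron kinetic energy:
K_max = E₀ - E'_min = 452.3000 - 163.2700 = 289.0300 keV

(Intermediate values are shown rounded; full precision is carried through to the final answer.)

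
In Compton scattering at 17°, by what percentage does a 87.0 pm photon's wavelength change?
0.1219%

Calculate the Compton shift:
Δλ = λ_C(1 - cos(17°))
Δλ = 2.4263 × (1 - cos(17°))
Δλ = 2.4263 × 0.0437
Δλ = 0.1060 pm

Percentage change:
(Δλ/λ₀) × 100 = (0.1060/87.0) × 100
= 0.1219%

(Intermediate values are shown rounded; full precision is carried through to the final answer.)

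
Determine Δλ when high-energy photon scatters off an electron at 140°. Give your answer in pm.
4.2850 pm

Using the Compton scattering formula:
Δλ = λ_C(1 - cos θ)

where λ_C = h/(m_e·c) ≈ 2.4263 pm is the Compton wavelength of an electron.

For θ = 140°:
cos(140°) = -0.7660
1 - cos(140°) = 1.7660

Δλ = 2.4263 × 1.7660
Δλ = 4.2850 pm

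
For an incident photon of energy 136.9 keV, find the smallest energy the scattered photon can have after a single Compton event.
89.1384 keV (at θ = 180°)

The scattered photon has minimum energy when its wavelength is maximum, i.e., when the Compton shift Δλ = λ_C(1 − cos θ) is maximum. This occurs at θ = 180° (backscattering), giving Δλ_max = 2λ_C = 4.8526 pm.

Initial wavelength: λ₀ = hc/E₀ = 9.0566 pm
Maximum final wavelength: λ'_max = λ₀ + 2λ_C = 9.0566 + 4.8526 = 13.9092 pm
Minimum final energy: E'_min = hc/λ'_max = 89.1384 keV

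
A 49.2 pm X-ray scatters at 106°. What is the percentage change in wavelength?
6.2908%

Calculate the Compton shift:
Δλ = λ_C(1 - cos(106°))
Δλ = 2.4263 × (1 - cos(106°))
Δλ = 2.4263 × 1.2756
Δλ = 3.0951 pm

Percentage change:
(Δλ/λ₀) × 100 = (3.0951/49.2) × 100
= 6.2908%

(Intermediate values are shown rounded; full precision is carried through to the final answer.)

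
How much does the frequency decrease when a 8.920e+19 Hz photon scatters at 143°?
5.039e+19 Hz (decrease)

Convert frequency to wavelength (c = 299792458 m/s):
λ₀ = c/f₀ = 299792458/8.920e+19 = 3.3609020e-12 m = 3.3609 pm

Calculate Compton shift:
Δλ = λ_C(1 - cos(143°)) = 4.3640 pm

Final wavelength:
λ' = λ₀ + Δλ = 3.3609 + 4.3640 = 7.7249 pm

Final frequency:
f' = c/λ' = 299792458/7.7249497e-12 = 3.8808338e+19 Hz

Frequency shift (decrease):
Δf = f₀ - f' = 8.920e+19 - 3.8808338e+19 = 5.039e+19 Hz

(Intermediate values are shown rounded; full precision is carried through to the final answer.)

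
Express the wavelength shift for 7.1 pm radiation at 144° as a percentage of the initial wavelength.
61.8202%

Calculate the Compton shift:
Δλ = λ_C(1 - cos(144°))
Δλ = 2.4263 × (1 - cos(144°))
Δλ = 2.4263 × 1.8090
Δλ = 4.3892 pm

Percentage change:
(Δλ/λ₀) × 100 = (4.3892/7.1) × 100
= 61.8202%

(Intermediate values are shown rounded; full precision is carried through to the final answer.)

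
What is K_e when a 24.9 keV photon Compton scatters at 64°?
0.6633 keV

By energy conservation: K_e = E_initial - E_final

First find the scattered photon energy:
Initial wavelength: λ = hc/E = 49.7929 pm
Compton shift: Δλ = λ_C(1 - cos(64°)) = 1.3627 pm
Final wavelength: λ' = 49.7929 + 1.3627 = 51.1555 pm
Final photon energy: E' = hc/λ' = 24.2367 keV

Electron kinetic energy:
K_e = E - E' = 24.9000 - 24.2367 = 0.6633 keV

(Intermediate values are shown rounded; full precision is carried through to the final answer.)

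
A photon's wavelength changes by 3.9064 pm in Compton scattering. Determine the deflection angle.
127.59°

From the Compton formula Δλ = λ_C(1 - cos θ), we can solve for θ:

cos θ = 1 - Δλ/λ_C

Given:
- Δλ = 3.9064 pm
- λ_C = h/(m_e·c) ≈ 2.42631024 pm

cos θ = 1 - 3.9064/2.42631024
cos θ = 1 - 1.610017
cos θ = -0.610017

θ = arccos(-0.610017)
θ = 127.59°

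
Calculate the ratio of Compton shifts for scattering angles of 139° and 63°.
139° produces the larger shift by a factor of 3.214

Calculate both shifts using Δλ = λ_C(1 - cos θ):

For θ₁ = 63°:
Δλ₁ = 2.4263 × (1 - cos(63°))
Δλ₁ = 2.4263 × 0.5460
Δλ₁ = 1.3248 pm

For θ₂ = 139°:
Δλ₂ = 2.4263 × (1 - cos(139°))
Δλ₂ = 2.4263 × 1.7547
Δλ₂ = 4.2575 pm

The 139° angle produces the larger shift.
Ratio: 4.2575/1.3248 = 3.214

(Intermediate values are shown rounded; full precision is carried through to the final answer.)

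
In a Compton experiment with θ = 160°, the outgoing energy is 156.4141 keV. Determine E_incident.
385.0001 keV

Convert final energy to wavelength (hc ≈ 1239.842 keV·pm):
λ' = hc/E' = 1239.842 / 156.4141 = 7.9267 pm

Calculate the Compton shift:
Δλ = λ_C(1 - cos(160°))
Δλ = 2.4263 × (1 - cos(160°))
Δλ = 4.7063 pm

Initial wavelength:
λ = λ' - Δλ = 7.9267 - 4.7063 = 3.2204 pm

Initial energy:
E = hc/λ = 1239.842 / 3.2204 = 385.0001 keV

(Intermediate values are shown rounded; full precision is carried through to the final answer.)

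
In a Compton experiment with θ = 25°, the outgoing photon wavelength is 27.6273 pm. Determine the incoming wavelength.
27.4000 pm

From λ' = λ + Δλ, we have λ = λ' - Δλ

First calculate the Compton shift:
Δλ = λ_C(1 - cos θ)
Δλ = 2.4263 × (1 - cos(25°))
Δλ = 2.4263 × 0.0937
Δλ = 0.2273 pm

Initial wavelength:
λ = λ' - Δλ
λ = 27.6273 - 0.2273
λ = 27.4000 pm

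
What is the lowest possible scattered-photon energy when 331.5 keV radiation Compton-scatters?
144.2899 keV (at θ = 180°)

The scattered photon has minimum energy when its wavelength is maximum, i.e., when the Compton shift Δλ = λ_C(1 − cos θ) is maximum. This occurs at θ = 180° (backscattering), giving Δλ_max = 2λ_C = 4.8526 pm.

Initial wavelength: λ₀ = hc/E₀ = 3.7401 pm
Maximum final wavelength: λ'_max = λ₀ + 2λ_C = 3.7401 + 4.8526 = 8.5927 pm
Minimum final energy: E'_min = hc/λ'_max = 144.2899 keV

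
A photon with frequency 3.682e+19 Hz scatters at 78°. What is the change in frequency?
7.031e+18 Hz (decrease)

Convert frequency to wavelength (c = 299792458 m/s):
λ₀ = c/f₀ = 299792458/3.682e+19 = 8.1421091e-12 m = 8.1421 pm

Calculate Compton shift:
Δλ = λ_C(1 - cos(78°)) = 1.9219 pm

Final wavelength:
λ' = λ₀ + Δλ = 8.1421 + 1.9219 = 10.0640 pm

Final frequency:
f' = c/λ' = 299792458/1.0063961e-11 = 2.9788714e+19 Hz

Frequency shift (decrease):
Δf = f₀ - f' = 3.682e+19 - 2.9788714e+19 = 7.031e+18 Hz

(Intermediate values are shown rounded; full precision is carried through to the final answer.)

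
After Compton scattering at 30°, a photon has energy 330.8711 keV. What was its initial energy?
362.3000 keV

Convert final energy to wavelength (hc ≈ 1239.842 keV·pm):
λ' = hc/E' = 1239.842 / 330.8711 = 3.7472 pm

Calculate the Compton shift:
Δλ = λ_C(1 - cos(30°))
Δλ = 2.4263 × (1 - cos(30°))
Δλ = 0.3251 pm

Initial wavelength:
λ = λ' - Δλ = 3.7472 - 0.3251 = 3.4221 pm

Initial energy:
E = hc/λ = 1239.842 / 3.4221 = 362.3000 keV

(Intermediate values are shown rounded; full precision is carried through to the final answer.)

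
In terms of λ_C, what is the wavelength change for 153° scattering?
1.8910 λ_C

The Compton shift formula is:
Δλ = λ_C(1 - cos θ)

Dividing both sides by λ_C:
Δλ/λ_C = 1 - cos θ

For θ = 153°:
Δλ/λ_C = 1 - cos(153°)
Δλ/λ_C = 1 - -0.8910
Δλ/λ_C = 1.8910

This means the shift is 1.8910 × λ_C = 4.5882 pm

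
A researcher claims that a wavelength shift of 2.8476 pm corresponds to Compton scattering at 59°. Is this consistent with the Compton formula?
No, inconsistent

Calculate the expected shift for θ = 59°:

Δλ_expected = λ_C(1 - cos(59°))
Δλ_expected = 2.4263 × (1 - cos(59°))
Δλ_expected = 2.4263 × 0.4850
Δλ_expected = 1.1767 pm

Given shift: 2.8476 pm
Expected shift: 1.1767 pm
Difference: 1.6710 pm

The values do not match. The given shift corresponds to θ ≈ 100.0°, not 59°.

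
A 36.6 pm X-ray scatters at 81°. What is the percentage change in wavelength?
5.5922%

Calculate the Compton shift:
Δλ = λ_C(1 - cos(81°))
Δλ = 2.4263 × (1 - cos(81°))
Δλ = 2.4263 × 0.8436
Δλ = 2.0468 pm

Percentage change:
(Δλ/λ₀) × 100 = (2.0468/36.6) × 100
= 5.5922%

(Intermediate values are shown rounded; full precision is carried through to the final answer.)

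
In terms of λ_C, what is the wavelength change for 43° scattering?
0.2686 λ_C

The Compton shift formula is:
Δλ = λ_C(1 - cos θ)

Dividing both sides by λ_C:
Δλ/λ_C = 1 - cos θ

For θ = 43°:
Δλ/λ_C = 1 - cos(43°)
Δλ/λ_C = 1 - 0.7314
Δλ/λ_C = 0.2686

This means the shift is 0.2686 × λ_C = 0.6518 pm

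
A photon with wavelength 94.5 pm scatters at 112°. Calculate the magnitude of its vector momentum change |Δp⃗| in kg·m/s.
1.1429e-23 kg·m/s

Photon momentum magnitude is p = h/λ.

Initial momentum:
p₀ = h/λ = 6.6261e-34/9.4500e-11 = 7.0117e-24 kg·m/s

After scattering:
λ' = λ + Δλ = 94.5 + 3.3352 = 97.8352 pm
p' = h/λ' = 6.6261e-34/9.7835e-11 = 6.7727e-24 kg·m/s

Momentum is a vector; the scattered photon's direction makes angle θ = 112° with the incident direction. The magnitude of the vector change Δp⃗ = p⃗₀ − p⃗' is found from the law of cosines:
|Δp⃗|² = p₀² + p'² − 2p₀p'cos θ
|Δp⃗|² = (7.0117e-24)² + (6.7727e-24)² − 2·7.0117e-24·6.7727e-24·cos(112°)
|Δp⃗| = 1.1429e-23 kg·m/s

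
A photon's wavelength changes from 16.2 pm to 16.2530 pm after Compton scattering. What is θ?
12.00°

First find the wavelength shift:
Δλ = λ' - λ = 16.2530 - 16.2 = 0.0530 pm

Using Δλ = λ_C(1 - cos θ), with λ_C = h/(m_e·c) ≈ 2.42631024 pm:
cos θ = 1 - Δλ/λ_C
cos θ = 1 - 0.0530/2.42631024
cos θ = 0.978156

θ = arccos(0.978156)
θ = 12.00°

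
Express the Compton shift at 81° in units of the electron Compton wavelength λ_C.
0.8436 λ_C

The Compton shift formula is:
Δλ = λ_C(1 - cos θ)

Dividing both sides by λ_C:
Δλ/λ_C = 1 - cos θ

For θ = 81°:
Δλ/λ_C = 1 - cos(81°)
Δλ/λ_C = 1 - 0.1564
Δλ/λ_C = 0.8436

This means the shift is 0.8436 × λ_C = 2.0468 pm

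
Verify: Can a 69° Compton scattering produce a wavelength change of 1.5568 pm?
Yes, consistent

Calculate the expected shift for θ = 69°:

Δλ_expected = λ_C(1 - cos(69°))
Δλ_expected = 2.4263 × (1 - cos(69°))
Δλ_expected = 2.4263 × 0.6416
Δλ_expected = 1.5568 pm

Given shift: 1.5568 pm
Expected shift: 1.5568 pm
Difference: 0.0000 pm

The values match. This is consistent with Compton scattering at the stated angle.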